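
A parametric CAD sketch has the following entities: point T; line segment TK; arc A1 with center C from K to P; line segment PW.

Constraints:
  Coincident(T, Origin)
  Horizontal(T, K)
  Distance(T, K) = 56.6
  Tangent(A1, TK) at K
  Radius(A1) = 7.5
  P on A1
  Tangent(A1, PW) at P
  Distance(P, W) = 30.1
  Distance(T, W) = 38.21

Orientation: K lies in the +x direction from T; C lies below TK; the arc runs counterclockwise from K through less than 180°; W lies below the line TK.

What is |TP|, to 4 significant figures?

51.33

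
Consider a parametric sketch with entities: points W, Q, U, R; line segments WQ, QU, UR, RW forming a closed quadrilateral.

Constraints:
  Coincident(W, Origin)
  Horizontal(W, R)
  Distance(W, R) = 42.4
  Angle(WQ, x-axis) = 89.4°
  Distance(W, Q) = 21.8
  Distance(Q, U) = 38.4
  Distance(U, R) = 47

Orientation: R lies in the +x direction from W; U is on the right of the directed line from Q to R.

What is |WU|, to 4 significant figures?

16.63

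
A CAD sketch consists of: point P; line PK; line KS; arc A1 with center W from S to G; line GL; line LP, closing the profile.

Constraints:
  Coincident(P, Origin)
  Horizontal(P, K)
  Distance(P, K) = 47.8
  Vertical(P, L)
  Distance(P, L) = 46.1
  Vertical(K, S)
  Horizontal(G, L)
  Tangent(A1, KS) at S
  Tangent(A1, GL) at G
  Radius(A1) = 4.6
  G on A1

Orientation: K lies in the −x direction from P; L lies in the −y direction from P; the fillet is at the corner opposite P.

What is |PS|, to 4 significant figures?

63.30

P is at the origin; PK is horizontal with |PK| = 47.8 and K on the −x side, so K = (-47.80, 0.000). PL is vertical with |PL| = 46.1 and L on the −y side, so L = (0.000, -46.10). The virtual corner opposite P is at (-47.80, -46.10). A1 meets KS tangentially, so WS is at right angles to KS and A1 meets GL tangentially, so WG is at right angles to GL, with radius 4.6, so the center W sits 4.6 in from both sides at W = (-43.20, -41.50). That places the tangent points at S = (-47.80, -41.50) on KS and G = (-43.20, -46.10) on GL. Then |PS| = |S − P| = 63.30.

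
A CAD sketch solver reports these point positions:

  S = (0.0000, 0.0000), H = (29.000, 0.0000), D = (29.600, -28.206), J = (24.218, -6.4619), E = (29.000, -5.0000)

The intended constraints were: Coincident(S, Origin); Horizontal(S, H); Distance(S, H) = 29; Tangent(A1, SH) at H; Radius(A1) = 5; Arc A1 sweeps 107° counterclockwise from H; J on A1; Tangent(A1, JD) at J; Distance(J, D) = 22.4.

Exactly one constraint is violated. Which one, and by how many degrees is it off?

Tangent(A1, JD) at J — off by 3.10°.

S = (0.00, 0.00) ✓; S.y = 0.00, H.y = 0.00 ✓; |SH| = 29.00 ✓; ∠(EH, HS) = 90.00° ✓; |EH| = 5.000 ✓; bearing(E→J) − bearing(E→H) = 107.0° ✓; |EJ| = 5.000 ✓; ∠(EJ, JD) = 93.10° ✗; |JD| = 22.40 ✓.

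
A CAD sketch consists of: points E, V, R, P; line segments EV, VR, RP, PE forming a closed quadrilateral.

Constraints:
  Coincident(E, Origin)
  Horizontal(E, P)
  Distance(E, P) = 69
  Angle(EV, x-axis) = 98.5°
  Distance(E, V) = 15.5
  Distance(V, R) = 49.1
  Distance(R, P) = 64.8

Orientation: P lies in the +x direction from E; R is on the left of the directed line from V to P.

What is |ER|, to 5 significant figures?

60.217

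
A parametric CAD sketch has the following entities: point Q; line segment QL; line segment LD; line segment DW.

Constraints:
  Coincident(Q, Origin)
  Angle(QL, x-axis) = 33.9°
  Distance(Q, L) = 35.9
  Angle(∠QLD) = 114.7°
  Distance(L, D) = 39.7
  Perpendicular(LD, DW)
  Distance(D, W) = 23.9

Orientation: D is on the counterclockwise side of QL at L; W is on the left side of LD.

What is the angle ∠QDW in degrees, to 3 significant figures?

59.2°

∠QLD = 114.7°, so LD runs at 33.9° + (180° − 114.7°) = 99.2° from the x-axis; with |LD| = 39.7, D = L + 39.7·(cos 99.2°, sin 99.2°) = (23.5, 59.2). LD is perpendicular to DW; with |DW| = 23.9 on the left of LD, W = D + 23.9·(-0.987, -0.160) = (-0.142, 55.4). Then cos ∠QDW = DQ·DW / (|DQ||DW|), giving 59.2°.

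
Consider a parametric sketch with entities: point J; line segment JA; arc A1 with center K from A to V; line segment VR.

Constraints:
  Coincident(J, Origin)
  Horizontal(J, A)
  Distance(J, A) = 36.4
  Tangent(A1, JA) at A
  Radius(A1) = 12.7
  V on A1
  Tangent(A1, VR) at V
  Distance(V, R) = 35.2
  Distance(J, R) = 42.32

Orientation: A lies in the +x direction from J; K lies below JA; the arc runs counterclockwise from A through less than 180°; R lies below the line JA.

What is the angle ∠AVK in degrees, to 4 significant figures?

55.86°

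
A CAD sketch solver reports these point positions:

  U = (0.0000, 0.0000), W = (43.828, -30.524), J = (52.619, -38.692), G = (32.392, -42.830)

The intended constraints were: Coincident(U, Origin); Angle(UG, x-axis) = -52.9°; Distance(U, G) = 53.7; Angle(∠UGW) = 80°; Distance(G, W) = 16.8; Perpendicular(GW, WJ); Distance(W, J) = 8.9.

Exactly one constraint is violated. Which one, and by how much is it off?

Distance(W, J) = 8.9 — off by 3.10.

U = (0.00, 0.00) ✓; UG at -52.90° ✓; |UG| = 53.70 ✓; ∠UGW = 80.00° ✓; |GW| = 16.80 ✓; ∠(GW, WJ) = 89.99° ✓; |WJ| = 12.00 ✗.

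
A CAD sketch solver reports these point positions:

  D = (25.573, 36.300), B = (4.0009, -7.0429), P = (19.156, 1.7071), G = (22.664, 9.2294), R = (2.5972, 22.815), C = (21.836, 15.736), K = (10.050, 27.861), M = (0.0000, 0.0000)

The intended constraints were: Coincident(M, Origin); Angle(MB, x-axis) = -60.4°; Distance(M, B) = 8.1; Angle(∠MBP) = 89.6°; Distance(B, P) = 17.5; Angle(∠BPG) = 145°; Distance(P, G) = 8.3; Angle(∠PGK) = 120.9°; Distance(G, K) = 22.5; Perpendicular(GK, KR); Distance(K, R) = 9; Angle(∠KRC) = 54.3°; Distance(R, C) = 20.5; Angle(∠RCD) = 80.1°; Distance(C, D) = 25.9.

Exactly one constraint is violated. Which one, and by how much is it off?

Distance(C, D) = 25.9 — off by 5.00.

M = (0.00, 0.00) ✓; MB at -60.40° ✓; |MB| = 8.100 ✓; ∠MBP = 89.60° ✓; |BP| = 17.50 ✓; ∠BPG = 145.0° ✓; |PG| = 8.300 ✓; ∠PGK = 120.9° ✓; |GK| = 22.50 ✓; ∠(GK, KR) = 90.00° ✓; |KR| = 9.000 ✓; ∠KRC = 54.30° ✓; |RC| = 20.50 ✓; ∠RCD = 80.10° ✓; |CD| = 20.90 ✗.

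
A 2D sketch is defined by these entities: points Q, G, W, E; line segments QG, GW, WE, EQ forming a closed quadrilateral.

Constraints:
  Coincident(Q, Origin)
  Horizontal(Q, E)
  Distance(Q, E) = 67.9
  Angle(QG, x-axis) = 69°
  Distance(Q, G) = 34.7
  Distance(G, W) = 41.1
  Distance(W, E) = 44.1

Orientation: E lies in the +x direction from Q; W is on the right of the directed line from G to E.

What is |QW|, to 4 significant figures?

25.32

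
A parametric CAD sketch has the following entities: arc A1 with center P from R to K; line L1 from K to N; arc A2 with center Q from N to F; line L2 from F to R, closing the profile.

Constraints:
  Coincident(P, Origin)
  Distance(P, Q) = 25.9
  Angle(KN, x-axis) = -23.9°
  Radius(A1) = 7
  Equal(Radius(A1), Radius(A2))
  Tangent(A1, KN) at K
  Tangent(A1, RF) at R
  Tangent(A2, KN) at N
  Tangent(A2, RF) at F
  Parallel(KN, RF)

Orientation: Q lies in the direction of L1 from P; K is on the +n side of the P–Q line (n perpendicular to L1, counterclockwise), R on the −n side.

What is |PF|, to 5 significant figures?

26.829

The slot axis is L1's direction at -23.9°, so u = (cos -23.9°, sin -23.9°) = (0.91425, -0.40514) and n = (−sin -23.9°, cos -23.9°) = (0.40514, 0.91425). P is at the origin and Q lies 25.9 along u from P, so Q = 25.9·u = (23.679, -10.493). Tangency of A1 to both parallel lines with radius 7.0 puts K and R at P ± 7.0·n: K = (2.8360, 6.3998), R = (-2.8360, -6.3998). Equal radii place N and F the same way about Q: N = Q + 7.0·n = (26.515, -4.0934), F = Q − 7.0·n = (20.843, -16.893). Then |PF| = |F − P| = 26.829.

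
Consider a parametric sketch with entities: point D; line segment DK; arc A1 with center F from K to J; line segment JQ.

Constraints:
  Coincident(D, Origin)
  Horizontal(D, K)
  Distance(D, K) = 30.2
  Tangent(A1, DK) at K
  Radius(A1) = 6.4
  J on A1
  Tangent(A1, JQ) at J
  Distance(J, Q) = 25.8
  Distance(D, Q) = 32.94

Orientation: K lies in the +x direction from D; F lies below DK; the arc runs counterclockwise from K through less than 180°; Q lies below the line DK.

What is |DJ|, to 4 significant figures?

24.52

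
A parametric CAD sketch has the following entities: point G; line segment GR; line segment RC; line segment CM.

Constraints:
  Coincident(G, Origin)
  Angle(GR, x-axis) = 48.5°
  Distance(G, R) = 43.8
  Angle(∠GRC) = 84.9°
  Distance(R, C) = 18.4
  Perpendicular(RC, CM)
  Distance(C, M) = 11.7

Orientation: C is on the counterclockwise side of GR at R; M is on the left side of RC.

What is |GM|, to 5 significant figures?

35.068

G is at the origin; GR runs at 48.5° with length 43.8, so R = 43.8·(cos 48.5°, sin 48.5°) = (29.023, 32.804). ∠GRC = 84.9°, so RC runs at 48.5° + (180° − 84.9°) = 143.60° from the x-axis; with |RC| = 18.4, C = R + 18.4·(cos 143.60°, sin 143.60°) = (14.213, 43.723). RC ⟂ CM; with |CM| = 11.7 on the left of RC, M = C + 11.7·(-0.59342, -0.80489) = (7.2697, 34.306). Then |GM| = |M − G| = 35.068.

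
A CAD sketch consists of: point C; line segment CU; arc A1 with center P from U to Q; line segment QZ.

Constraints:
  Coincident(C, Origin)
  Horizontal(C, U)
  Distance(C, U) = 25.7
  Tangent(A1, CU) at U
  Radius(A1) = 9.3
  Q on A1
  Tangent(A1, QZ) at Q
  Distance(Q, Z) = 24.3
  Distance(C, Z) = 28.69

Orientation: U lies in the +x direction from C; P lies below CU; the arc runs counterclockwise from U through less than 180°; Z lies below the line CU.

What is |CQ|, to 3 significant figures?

18.1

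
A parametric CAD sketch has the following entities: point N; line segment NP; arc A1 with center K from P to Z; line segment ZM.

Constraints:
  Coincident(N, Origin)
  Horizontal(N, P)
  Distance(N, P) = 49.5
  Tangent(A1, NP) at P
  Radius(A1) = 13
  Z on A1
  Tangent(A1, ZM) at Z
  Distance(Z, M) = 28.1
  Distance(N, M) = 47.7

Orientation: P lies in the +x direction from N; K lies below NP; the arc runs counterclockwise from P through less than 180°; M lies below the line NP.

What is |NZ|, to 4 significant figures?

38.18

Checks: |KZ| = 13.00 ✓; ∠(KZ, ZM) = 90.00° ✓; |ZM| = 28.10 ✓; |NM| = 47.70 ✓.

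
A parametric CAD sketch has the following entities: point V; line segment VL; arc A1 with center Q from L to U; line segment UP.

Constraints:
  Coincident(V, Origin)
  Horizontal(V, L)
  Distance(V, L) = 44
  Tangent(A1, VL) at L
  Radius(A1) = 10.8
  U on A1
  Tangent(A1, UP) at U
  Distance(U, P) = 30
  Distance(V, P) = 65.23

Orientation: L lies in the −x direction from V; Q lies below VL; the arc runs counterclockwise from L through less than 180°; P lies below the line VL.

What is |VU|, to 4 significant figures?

56.08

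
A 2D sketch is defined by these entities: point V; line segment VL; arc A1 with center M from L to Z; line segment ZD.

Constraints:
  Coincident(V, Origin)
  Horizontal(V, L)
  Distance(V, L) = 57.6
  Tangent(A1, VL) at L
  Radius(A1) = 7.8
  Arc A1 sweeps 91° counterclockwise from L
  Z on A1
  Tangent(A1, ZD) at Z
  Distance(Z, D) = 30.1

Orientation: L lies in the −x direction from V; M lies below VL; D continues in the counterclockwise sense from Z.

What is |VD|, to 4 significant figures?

75.20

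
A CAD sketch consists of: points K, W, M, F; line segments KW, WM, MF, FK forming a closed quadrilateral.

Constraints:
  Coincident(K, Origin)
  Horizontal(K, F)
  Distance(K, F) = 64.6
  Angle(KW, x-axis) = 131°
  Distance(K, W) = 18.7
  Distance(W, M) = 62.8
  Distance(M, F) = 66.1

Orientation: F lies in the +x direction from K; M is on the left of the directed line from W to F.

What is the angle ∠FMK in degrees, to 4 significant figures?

58.30°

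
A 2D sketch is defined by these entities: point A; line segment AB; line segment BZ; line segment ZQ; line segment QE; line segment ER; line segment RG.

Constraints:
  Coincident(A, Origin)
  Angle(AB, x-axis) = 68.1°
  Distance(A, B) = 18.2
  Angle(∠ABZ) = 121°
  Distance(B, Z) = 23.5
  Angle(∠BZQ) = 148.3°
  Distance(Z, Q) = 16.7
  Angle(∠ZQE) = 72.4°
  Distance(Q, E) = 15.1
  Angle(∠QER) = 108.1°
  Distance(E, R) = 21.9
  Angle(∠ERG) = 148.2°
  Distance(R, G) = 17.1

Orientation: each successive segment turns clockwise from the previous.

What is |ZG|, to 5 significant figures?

25.034

A is at the origin; AB runs at 68.1° with length 18.2, so B = (6.7884, 16.887). ∠ABZ = 121.0° gives BZ at 9.1000° from the x-axis; with |BZ| = 23.5, Z = (29.993, 20.603). ∠BZQ = 148.3° gives ZQ at -22.600° from the x-axis; with |ZQ| = 16.7, Q = (45.410, 14.186). ∠ZQE = 72.4° gives QE at -130.20° from the x-axis; with |QE| = 15.1, E = (35.664, 2.6523). ∠QER = 108.1° gives ER at 157.90° from the x-axis; with |ER| = 21.9, R = (15.373, 10.892). ∠ERG = 148.2° gives RG at 126.10° from the x-axis; with |RG| = 17.1, G = (5.2976, 24.708). Then |ZG| = |G − Z| = 25.034.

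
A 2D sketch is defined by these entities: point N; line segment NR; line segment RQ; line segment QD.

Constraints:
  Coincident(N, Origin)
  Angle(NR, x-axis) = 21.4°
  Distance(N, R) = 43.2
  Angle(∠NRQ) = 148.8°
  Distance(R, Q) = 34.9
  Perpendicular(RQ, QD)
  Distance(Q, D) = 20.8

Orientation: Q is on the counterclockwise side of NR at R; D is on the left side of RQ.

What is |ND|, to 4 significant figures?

71.87

∠NRQ = 148.8°, so RQ runs at 21.4° + (180° − 148.8°) = 52.60° from the x-axis; with |RQ| = 34.9, Q = R + 34.9·(cos 52.60°, sin 52.60°) = (61.42, 43.49). The perpendicularity gives QD at right angles to RQ; with |QD| = 20.8 on the left of RQ, D = Q + 20.8·(-0.7944, 0.6074) = (44.90, 56.12). Then |ND| = |D − N| = 71.87.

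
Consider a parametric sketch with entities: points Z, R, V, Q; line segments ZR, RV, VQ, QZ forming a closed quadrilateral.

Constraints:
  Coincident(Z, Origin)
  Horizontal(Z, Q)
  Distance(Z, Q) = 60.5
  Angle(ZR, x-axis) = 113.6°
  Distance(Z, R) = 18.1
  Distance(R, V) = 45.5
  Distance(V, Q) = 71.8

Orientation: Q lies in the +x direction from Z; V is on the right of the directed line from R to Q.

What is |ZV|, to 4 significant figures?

29.34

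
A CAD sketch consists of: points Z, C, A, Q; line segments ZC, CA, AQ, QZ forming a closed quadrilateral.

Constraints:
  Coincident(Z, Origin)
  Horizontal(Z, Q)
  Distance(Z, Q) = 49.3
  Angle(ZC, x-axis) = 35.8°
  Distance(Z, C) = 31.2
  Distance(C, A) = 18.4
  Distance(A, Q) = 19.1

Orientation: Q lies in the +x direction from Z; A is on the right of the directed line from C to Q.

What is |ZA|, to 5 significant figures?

30.211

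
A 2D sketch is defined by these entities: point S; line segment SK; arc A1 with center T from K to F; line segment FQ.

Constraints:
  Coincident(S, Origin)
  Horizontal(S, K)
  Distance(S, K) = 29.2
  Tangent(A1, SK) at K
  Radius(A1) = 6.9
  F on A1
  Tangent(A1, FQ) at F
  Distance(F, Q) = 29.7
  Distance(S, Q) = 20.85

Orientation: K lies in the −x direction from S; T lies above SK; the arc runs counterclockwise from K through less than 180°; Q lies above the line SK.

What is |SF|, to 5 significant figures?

24.809

Checks: |TF| = 6.900 ✓; ∠(TF, FQ) = 90.00° ✓; |FQ| = 29.70 ✓; |SQ| = 20.85 ✓.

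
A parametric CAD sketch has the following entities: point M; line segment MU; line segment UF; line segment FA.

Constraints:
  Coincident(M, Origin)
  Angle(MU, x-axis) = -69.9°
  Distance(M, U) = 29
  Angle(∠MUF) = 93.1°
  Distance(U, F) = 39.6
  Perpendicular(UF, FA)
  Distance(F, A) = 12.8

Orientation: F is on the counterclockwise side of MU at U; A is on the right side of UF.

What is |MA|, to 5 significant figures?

58.639

∠MUF = 93.1°, so UF runs at -69.9° + (180° − 93.1°) = 17.000° from the x-axis; with |UF| = 39.6, F = U + 39.6·(cos 17.000°, sin 17.000°) = (47.836, -15.656). UF ⟂ FA; with |FA| = 12.8 on the right of UF, A = F + 12.8·(0.29237, -0.95630) = (51.578, -27.897). Then |MA| = |A − M| = 58.639.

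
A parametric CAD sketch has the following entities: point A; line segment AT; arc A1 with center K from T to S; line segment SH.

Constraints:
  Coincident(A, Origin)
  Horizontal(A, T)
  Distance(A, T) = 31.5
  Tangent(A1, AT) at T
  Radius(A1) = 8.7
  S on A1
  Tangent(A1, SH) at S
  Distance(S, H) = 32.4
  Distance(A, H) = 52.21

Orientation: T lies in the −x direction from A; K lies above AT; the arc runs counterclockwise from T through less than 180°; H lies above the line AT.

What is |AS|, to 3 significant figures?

25.4

A is at the origin; AT is horizontal with |AT| = 31.5 and T on the −x side, so T = (-31.5, 0.00). The tangent condition forces KT to be normal to AT, so K = T + (0, 8.7) = (-31.5, 8.70). Since KS ⟂ SH (tangency), |KH| = √(8.7² + 32.4²) = 33.5 regardless of where S sits on A1. So H lies on both circle(A, 52.21) and circle(K, 33.5); the above-AT intersection is H = (-30.7, 42.2). S is the foot of the tangent from H: S = (-23.0, 10.8).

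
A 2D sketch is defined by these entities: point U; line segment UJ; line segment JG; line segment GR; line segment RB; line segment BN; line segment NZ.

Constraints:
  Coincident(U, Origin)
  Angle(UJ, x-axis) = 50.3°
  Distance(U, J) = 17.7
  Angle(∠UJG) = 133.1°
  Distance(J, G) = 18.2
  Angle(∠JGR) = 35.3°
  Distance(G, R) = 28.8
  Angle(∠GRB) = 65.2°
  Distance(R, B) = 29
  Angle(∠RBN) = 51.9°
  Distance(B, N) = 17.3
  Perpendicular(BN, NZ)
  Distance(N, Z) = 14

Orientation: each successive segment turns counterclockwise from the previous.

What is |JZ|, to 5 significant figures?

8.7259

U is at the origin; UJ runs at 50.3° with length 17.7, so J = (11.306, 13.618). ∠UJG = 133.1° gives JG at 97.200° from the x-axis; with |JG| = 18.2, G = (9.0251, 31.675). ∠JGR = 35.3° gives GR at -118.10° from the x-axis; with |GR| = 28.8, R = (-4.5400, 6.2696). ∠GRB = 65.2° gives RB at -3.3000° from the x-axis; with |RB| = 29.0, B = (24.412, 4.6002). ∠RBN = 51.9° gives BN at 124.80° from the x-axis; with |BN| = 17.3, N = (14.539, 18.806). The perpendicularity gives NZ at right angles to BN, so NZ runs at -145.20°; with |NZ| = 14.0, Z = (3.0425, 10.816). Then |JZ| = |Z − J| = 8.7259.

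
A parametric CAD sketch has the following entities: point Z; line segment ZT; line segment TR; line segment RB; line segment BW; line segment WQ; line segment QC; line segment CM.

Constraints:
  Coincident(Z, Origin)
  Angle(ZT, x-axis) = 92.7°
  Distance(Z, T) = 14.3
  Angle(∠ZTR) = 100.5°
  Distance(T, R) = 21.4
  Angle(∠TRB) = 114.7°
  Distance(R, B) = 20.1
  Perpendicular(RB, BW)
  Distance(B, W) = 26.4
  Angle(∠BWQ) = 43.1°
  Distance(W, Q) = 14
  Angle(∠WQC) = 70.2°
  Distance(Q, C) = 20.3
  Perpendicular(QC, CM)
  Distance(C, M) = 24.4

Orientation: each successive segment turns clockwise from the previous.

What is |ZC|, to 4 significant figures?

32.87

Z is at the origin; ZT runs at 92.7° with length 14.3, so T = (-0.6736, 14.28). ∠ZTR = 100.5° gives TR at 13.20° from the x-axis; with |TR| = 21.4, R = (20.16, 19.17). ∠TRB = 114.7° gives RB at -52.10° from the x-axis; with |RB| = 20.1, B = (32.51, 3.310). RB ⟂ BW, so BW runs at -142.1°; with |BW| = 26.4, W = (11.68, -12.91). ∠BWQ = 43.1° gives WQ at 81.00° from the x-axis; with |WQ| = 14.0, Q = (13.87, 0.9208). ∠WQC = 70.2° gives QC at -28.80° from the x-axis; with |QC| = 20.3, C = (31.66, -8.859). Then |ZC| = |C − Z| = 32.87.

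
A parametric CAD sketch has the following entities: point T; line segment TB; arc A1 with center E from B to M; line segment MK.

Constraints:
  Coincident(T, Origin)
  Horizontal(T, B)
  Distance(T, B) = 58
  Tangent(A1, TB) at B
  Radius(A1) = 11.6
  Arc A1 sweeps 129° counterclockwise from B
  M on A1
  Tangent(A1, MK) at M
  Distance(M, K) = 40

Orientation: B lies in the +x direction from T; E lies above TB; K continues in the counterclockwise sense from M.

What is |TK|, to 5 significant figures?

65.187

T is at the origin; T and B share the same y with |TB| = 58.0 and B on the +x side, so B = (58.000, 0.0000). Since A1 is tangent to TB there, EB ⟂ TB, so E = B + (0, 11.6) = (58.000, 11.600). On A1, B sits at bearing -90° from E; a 129° counterclockwise sweep puts M at bearing 39°, so M = E + 11.6·(cos 39°, sin 39°) = (67.015, 18.900). The tangent condition forces EM to be normal to MK, so MK runs along (−sin 39°, cos 39°); with |MK| = 40.0, K = (41.842, 49.986). Then |TK| = |K − T| = 65.187.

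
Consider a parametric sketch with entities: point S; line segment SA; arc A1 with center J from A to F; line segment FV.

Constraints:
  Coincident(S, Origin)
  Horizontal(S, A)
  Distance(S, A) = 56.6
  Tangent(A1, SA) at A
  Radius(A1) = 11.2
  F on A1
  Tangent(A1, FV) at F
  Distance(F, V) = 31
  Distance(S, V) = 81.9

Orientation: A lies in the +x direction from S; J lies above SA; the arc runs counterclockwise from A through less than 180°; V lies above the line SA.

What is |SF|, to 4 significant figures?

68.48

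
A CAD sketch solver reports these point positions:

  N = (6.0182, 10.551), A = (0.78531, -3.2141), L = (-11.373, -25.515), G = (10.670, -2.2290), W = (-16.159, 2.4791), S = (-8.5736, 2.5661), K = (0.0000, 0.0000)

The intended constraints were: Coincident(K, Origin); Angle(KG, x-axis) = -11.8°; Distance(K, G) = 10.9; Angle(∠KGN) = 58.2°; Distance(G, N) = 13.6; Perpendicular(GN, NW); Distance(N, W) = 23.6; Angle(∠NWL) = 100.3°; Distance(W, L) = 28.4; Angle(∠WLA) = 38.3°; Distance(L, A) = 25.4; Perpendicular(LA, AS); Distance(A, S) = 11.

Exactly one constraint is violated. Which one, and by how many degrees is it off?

Perpendicular(LA, AS) — off by 3.10°.

K = (0.00, 0.00) ✓; KG at -11.80° ✓; |KG| = 10.90 ✓; ∠KGN = 58.20° ✓; |GN| = 13.60 ✓; ∠(GN, NW) = 90.00° ✓; |NW| = 23.60 ✓; ∠NWL = 100.3° ✓; |WL| = 28.40 ✓; ∠WLA = 38.30° ✓; |LA| = 25.40 ✓; ∠(LA, AS) = 86.90° ✗; |AS| = 11.00 ✓.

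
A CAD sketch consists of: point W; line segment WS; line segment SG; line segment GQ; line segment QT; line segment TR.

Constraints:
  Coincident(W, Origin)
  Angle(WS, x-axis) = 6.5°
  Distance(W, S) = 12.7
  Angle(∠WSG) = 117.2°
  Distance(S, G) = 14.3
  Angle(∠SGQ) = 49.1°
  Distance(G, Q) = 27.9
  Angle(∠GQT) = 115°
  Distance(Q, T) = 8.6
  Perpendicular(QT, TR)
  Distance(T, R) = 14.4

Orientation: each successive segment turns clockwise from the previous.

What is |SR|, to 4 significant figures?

9.624

W is at the origin; WS runs at 6.5° with length 12.7, so S = (12.62, 1.438). ∠WSG = 117.2° gives SG at -56.30° from the x-axis; with |SG| = 14.3, G = (20.55, -10.46). ∠SGQ = 49.1° gives GQ at 172.8° from the x-axis; with |GQ| = 27.9, Q = (-7.127, -6.962). ∠GQT = 115.0° gives QT at 107.8° from the x-axis; with |QT| = 8.6, T = (-9.756, 1.226). QT ⟂ TR, so TR runs at 17.80°; with |TR| = 14.4, R = (3.954, 5.628). Then |SR| = |R − S| = 9.624.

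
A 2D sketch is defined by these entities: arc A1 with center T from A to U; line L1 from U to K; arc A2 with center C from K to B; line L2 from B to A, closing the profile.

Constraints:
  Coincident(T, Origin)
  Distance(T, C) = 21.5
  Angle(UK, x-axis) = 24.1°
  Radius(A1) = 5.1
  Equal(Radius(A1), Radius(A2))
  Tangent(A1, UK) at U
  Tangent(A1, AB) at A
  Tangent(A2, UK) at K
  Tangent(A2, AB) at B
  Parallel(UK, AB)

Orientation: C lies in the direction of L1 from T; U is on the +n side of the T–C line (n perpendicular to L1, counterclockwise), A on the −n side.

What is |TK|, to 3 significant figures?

22.1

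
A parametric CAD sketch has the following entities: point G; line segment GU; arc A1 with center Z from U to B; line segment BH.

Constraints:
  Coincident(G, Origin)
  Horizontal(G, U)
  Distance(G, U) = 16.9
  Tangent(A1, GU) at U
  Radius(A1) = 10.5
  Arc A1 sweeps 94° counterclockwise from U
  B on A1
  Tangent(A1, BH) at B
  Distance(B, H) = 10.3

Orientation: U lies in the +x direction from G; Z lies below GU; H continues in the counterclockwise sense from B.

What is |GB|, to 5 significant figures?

12.940

G is at the origin; GU is horizontal with |GU| = 16.9 and U on the +x side, so U = (16.900, 0.0000). Tangency of A1 to GU means the radius ZU is perpendicular to GU, so Z = U + (0, -10.5) = (16.900, -10.500). On A1, U sits at bearing 90° from Z; a 94° counterclockwise sweep puts B at bearing 184°, so B = Z + 10.5·(cos 184°, sin 184°) = (6.4256, -11.232). Then |GB| = |B − G| = 12.940.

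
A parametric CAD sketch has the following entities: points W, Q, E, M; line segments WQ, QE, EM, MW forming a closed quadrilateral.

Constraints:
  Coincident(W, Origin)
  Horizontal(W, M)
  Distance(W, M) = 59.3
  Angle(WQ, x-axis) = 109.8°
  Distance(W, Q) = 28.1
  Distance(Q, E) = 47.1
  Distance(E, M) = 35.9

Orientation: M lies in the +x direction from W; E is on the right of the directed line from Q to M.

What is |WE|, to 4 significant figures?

24.92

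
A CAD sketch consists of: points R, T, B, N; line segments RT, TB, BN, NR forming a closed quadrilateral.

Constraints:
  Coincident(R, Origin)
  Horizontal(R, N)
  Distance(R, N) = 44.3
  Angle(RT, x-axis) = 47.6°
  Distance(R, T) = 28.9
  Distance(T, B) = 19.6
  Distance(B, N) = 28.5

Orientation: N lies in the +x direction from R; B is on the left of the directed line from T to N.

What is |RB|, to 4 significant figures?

47.08

Checks: |TB| = 19.60 ✓; |BN| = 28.50 ✓.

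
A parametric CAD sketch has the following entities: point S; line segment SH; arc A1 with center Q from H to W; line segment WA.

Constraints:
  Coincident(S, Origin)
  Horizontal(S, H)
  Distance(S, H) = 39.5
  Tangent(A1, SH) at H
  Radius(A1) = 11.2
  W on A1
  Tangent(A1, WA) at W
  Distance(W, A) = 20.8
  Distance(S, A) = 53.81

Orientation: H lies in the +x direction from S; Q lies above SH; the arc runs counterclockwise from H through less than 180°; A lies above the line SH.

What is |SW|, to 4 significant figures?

52.16

Checks: ∠(QH, HS) = 90.00° ✓; |QH| = 11.20 ✓; |QW| = 11.20 ✓; ∠(QW, WA) = 90.00° ✓; |WA| = 20.80 ✓; |SA| = 53.81 ✓.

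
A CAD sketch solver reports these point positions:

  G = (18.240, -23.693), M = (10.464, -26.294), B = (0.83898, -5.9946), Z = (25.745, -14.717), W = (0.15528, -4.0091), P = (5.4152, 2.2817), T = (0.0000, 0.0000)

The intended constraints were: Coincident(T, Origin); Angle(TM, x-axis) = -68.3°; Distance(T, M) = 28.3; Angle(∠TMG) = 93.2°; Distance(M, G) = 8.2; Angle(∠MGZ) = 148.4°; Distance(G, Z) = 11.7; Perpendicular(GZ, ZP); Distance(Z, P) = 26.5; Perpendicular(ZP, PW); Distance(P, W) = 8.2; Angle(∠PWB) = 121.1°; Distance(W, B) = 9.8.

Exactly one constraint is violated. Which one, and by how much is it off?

Distance(W, B) = 9.8 — off by 7.70.

T = (0.00, 0.00) ✓; TM at -68.30° ✓; |TM| = 28.30 ✓; ∠TMG = 93.21° ✓; |MG| = 8.199 ✓; ∠MGZ = 148.4° ✓; |GZ| = 11.70 ✓; ∠(GZ, ZP) = 90.00° ✓; |ZP| = 26.50 ✓; ∠(ZP, PW) = 90.00° ✓; |PW| = 8.200 ✓; ∠PWB = 121.1° ✓; |WB| = 2.100 ✗.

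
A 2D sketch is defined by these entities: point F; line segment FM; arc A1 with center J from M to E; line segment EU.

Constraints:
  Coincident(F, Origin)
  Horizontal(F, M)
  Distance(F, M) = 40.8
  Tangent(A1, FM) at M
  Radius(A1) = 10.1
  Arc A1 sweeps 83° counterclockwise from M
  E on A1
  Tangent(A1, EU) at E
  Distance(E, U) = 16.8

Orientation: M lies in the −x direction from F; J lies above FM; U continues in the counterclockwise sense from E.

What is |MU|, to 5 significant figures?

28.253

On A1, M sits at bearing -90° from J; an 83° counterclockwise sweep puts E at bearing -7°, so E = J + 10.1·(cos -7°, sin -7°) = (-30.775, 8.8691). The tangent condition forces JE to be normal to EU, so EU runs along (−sin -7°, cos -7°); with |EU| = 16.8, U = (-28.728, 25.544). Then |MU| = |U − M| = 28.253.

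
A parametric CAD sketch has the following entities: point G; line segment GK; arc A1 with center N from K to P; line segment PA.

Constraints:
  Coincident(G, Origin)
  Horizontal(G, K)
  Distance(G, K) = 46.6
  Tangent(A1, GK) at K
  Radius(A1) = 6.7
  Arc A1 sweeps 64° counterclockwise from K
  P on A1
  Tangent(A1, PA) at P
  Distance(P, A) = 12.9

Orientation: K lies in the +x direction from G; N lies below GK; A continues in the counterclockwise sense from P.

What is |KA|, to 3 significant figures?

19.3

G is at the origin; GK is horizontal with |GK| = 46.6 and K on the +x side, so K = (46.6, 0.00). The tangent condition forces NK to be normal to GK, so N = K + (0, -6.7) = (46.6, -6.70). On A1, K sits at bearing 90° from N; a 64° counterclockwise sweep puts P at bearing 154°, so P = N + 6.7·(cos 154°, sin 154°) = (40.6, -3.76). A1 meets PA tangentially, so NP is at right angles to PA, so PA runs along (−sin 154°, cos 154°); with |PA| = 12.9, A = (34.9, -15.4). Then |KA| = |A − K| = 19.3.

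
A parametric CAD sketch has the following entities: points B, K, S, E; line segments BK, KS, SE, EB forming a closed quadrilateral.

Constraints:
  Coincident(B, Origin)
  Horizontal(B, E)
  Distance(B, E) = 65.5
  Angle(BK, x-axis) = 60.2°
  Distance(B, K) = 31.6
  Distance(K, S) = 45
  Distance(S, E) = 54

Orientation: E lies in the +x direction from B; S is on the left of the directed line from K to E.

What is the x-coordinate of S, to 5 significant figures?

53.040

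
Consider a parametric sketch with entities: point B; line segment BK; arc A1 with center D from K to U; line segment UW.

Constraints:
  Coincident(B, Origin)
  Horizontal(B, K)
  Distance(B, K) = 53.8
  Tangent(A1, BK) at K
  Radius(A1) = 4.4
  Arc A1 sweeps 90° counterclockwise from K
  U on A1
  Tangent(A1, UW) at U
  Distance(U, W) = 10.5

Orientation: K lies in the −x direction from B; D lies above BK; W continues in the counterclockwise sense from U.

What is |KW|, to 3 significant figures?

15.5

B is at the origin; BK is horizontal with |BK| = 53.8 and K on the −x side, so K = (-53.8, 0.00). A1 meets BK tangentially, so DK is at right angles to BK, so D = K + (0, 4.4) = (-53.8, 4.40). On A1, K sits at bearing -90° from D; a 90° counterclockwise sweep puts U at bearing 0°, so U = D + 4.4·(cos 0°, sin 0°) = (-49.4, 4.40). Tangency of A1 to UW means the radius DU is perpendicular to UW, so UW runs along (−sin 0°, cos 0°); with |UW| = 10.5, W = (-49.4, 14.9). Then |KW| = |W − K| = 15.5.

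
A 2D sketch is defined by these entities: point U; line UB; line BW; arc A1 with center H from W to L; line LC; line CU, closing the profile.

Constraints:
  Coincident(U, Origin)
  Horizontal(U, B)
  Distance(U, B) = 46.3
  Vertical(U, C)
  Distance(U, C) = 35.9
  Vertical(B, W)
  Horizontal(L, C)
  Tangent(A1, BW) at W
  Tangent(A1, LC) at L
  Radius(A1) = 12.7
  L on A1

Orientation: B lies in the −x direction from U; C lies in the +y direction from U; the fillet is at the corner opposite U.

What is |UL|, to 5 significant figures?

49.171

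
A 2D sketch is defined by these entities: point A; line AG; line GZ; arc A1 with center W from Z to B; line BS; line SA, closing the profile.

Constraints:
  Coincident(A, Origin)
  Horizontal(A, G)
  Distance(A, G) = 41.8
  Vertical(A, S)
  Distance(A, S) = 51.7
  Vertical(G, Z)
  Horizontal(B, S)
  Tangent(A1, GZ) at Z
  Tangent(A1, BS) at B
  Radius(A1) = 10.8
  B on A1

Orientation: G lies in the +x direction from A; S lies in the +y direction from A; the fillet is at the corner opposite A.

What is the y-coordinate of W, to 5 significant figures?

40.900

A is at the origin; AG is horizontal with |AG| = 41.8 and G on the +x side, so G = (41.800, 0.0000). AS is vertical with |AS| = 51.7 and S on the +y side, so S = (0.0000, 51.700). The virtual corner opposite A is at (41.800, 51.700). Since A1 is tangent to GZ there, WZ ⟂ GZ and tangency of A1 to BS means the radius WB is perpendicular to BS, with radius 10.8, so the center W sits 10.8 in from both sides at W = (31.000, 40.900). So W.y = 40.900.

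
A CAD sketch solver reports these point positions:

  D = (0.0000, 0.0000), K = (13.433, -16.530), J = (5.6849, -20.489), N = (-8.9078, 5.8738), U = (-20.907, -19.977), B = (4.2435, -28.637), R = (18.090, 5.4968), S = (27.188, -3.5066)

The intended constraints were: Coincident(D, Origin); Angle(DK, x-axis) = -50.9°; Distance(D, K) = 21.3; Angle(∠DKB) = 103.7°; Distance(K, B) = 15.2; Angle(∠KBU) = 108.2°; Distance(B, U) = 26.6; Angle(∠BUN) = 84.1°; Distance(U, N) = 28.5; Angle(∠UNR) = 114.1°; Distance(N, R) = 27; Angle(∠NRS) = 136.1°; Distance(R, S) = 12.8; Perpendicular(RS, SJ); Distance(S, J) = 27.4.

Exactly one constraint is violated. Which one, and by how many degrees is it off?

Perpendicular(RS, SJ) — off by 7.00°.

D = (0.00, 0.00) ✓; DK at -50.90° ✓; |DK| = 21.30 ✓; ∠DKB = 103.7° ✓; |KB| = 15.20 ✓; ∠KBU = 108.2° ✓; |BU| = 26.60 ✓; ∠BUN = 84.10° ✓; |UN| = 28.50 ✓; ∠UNR = 114.1° ✓; |NR| = 27.00 ✓; ∠NRS = 136.1° ✓; |RS| = 12.80 ✓; ∠(RS, SJ) = 97.00° ✗; |SJ| = 27.40 ✓.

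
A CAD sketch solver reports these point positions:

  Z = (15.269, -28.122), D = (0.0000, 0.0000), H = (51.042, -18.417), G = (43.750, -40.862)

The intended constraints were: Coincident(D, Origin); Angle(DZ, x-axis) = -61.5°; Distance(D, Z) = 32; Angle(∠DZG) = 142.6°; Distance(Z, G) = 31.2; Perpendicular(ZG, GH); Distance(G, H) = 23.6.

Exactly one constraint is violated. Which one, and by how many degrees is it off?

Perpendicular(ZG, GH) — off by 6.10°.

D = (0.00, 0.00) ✓; DZ at -61.50° ✓; |DZ| = 32.00 ✓; ∠DZG = 142.6° ✓; |ZG| = 31.20 ✓; ∠(ZG, GH) = 96.10° ✗; |GH| = 23.60 ✓.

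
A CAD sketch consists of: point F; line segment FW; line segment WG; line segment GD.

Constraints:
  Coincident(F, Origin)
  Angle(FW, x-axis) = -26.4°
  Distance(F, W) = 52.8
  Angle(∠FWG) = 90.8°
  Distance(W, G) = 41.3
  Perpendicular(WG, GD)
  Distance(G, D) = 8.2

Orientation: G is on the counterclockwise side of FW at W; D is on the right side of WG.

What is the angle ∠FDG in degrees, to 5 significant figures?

34.574°

F is at the origin; FW runs at -26.4° with length 52.8, so W = 52.8·(cos -26.4°, sin -26.4°) = (47.294, -23.477). ∠FWG = 90.8°, so WG runs at -26.4° + (180° − 90.8°) = 62.800° from the x-axis; with |WG| = 41.3, G = W + 41.3·(cos 62.800°, sin 62.800°) = (66.172, 13.256). The perpendicularity gives GD at right angles to WG; with |GD| = 8.2 on the right of WG, D = G + 8.2·(0.88942, -0.45710) = (73.465, 9.5080). Then cos ∠FDG = DF·DG / (|DF||DG|), giving 34.574°.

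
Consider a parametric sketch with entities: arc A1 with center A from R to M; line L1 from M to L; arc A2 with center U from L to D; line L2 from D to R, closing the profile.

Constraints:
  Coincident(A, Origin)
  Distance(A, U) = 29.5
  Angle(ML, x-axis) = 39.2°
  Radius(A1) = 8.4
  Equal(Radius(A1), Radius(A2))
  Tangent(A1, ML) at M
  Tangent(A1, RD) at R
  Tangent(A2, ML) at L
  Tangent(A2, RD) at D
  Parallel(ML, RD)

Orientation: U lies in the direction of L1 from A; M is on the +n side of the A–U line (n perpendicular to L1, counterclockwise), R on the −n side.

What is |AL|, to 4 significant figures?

30.67

The slot axis is L1's direction at 39.2°, so u = (cos 39.2°, sin 39.2°) = (0.7749, 0.6320) and n = (−sin 39.2°, cos 39.2°) = (-0.6320, 0.7749). A is at the origin and U lies 29.5 along u from A, so U = 29.5·u = (22.86, 18.64). Tangency of A1 to both parallel lines with radius 8.4 puts M and R at A ± 8.4·n: M = (-5.309, 6.510), R = (5.309, -6.510). Equal radii place L and D the same way about U: L = U + 8.4·n = (17.55, 25.15), D = U − 8.4·n = (28.17, 12.14). Then |AL| = |L − A| = 30.67.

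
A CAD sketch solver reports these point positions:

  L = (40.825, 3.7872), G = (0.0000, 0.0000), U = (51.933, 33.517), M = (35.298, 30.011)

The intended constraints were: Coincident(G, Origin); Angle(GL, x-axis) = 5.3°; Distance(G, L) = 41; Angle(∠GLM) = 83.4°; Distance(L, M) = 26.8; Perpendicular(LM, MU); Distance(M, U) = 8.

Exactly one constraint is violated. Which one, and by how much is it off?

Distance(M, U) = 8 — off by 9.00.

G = (0.00, 0.00) ✓; GL at 5.300° ✓; |GL| = 41.00 ✓; ∠GLM = 83.40° ✓; |LM| = 26.80 ✓; ∠(LM, MU) = 90.00° ✓; |MU| = 17.00 ✗.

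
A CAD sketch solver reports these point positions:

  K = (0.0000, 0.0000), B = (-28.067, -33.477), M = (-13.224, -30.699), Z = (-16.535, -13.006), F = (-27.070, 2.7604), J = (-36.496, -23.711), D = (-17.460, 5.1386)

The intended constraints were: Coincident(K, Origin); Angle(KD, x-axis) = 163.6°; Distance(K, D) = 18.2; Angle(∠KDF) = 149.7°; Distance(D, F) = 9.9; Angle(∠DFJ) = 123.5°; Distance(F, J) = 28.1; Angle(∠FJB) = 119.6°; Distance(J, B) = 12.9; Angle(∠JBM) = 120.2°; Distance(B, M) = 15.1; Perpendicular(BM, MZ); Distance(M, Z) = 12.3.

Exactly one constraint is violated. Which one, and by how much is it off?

Distance(M, Z) = 12.3 — off by 5.70.

K = (0.00, 0.00) ✓; KD at 163.6° ✓; |KD| = 18.20 ✓; ∠KDF = 149.7° ✓; |DF| = 9.900 ✓; ∠DFJ = 123.5° ✓; |FJ| = 28.10 ✓; ∠FJB = 119.6° ✓; |JB| = 12.90 ✓; ∠JBM = 120.2° ✓; |BM| = 15.10 ✓; ∠(BM, MZ) = 90.00° ✓; |MZ| = 18.00 ✗.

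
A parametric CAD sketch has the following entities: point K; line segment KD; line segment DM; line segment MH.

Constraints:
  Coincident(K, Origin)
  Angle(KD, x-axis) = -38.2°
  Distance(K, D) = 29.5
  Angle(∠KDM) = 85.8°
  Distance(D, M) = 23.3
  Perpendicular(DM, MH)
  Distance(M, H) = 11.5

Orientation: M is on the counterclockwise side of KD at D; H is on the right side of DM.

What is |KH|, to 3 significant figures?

46.1

K is at the origin; KD runs at -38.2° with length 29.5, so D = 29.5·(cos -38.2°, sin -38.2°) = (23.2, -18.2). ∠KDM = 85.8°, so DM runs at -38.2° + (180° − 85.8°) = 56.0° from the x-axis; with |DM| = 23.3, M = D + 23.3·(cos 56.0°, sin 56.0°) = (36.2, 1.07). DM ⟂ MH; with |MH| = 11.5 on the right of DM, H = M + 11.5·(0.829, -0.559) = (45.7, -5.36). Then |KH| = |H − K| = 46.1.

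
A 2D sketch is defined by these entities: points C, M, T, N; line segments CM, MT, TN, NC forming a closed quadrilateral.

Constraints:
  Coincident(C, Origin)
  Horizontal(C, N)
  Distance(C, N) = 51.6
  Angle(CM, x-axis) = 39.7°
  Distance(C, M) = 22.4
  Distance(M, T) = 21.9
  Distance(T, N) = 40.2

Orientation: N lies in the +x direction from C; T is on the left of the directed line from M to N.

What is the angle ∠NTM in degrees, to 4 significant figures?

66.22°

Checks: |MT| = 21.90 ✓; |TN| = 40.20 ✓.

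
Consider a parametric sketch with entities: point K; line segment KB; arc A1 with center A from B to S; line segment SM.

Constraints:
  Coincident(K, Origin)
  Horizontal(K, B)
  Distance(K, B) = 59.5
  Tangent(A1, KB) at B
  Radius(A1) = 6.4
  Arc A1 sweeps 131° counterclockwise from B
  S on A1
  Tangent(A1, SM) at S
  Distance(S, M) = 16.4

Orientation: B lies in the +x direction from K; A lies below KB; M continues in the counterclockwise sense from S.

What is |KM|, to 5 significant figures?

69.346

K is at the origin; KB is horizontal with |KB| = 59.5 and B on the +x side, so B = (59.500, 0.0000). A1 meets KB tangentially, so AB is at right angles to KB, so A = B + (0, -6.4) = (59.500, -6.4000). On A1, B sits at bearing 90° from A; a 131° counterclockwise sweep puts S at bearing 221°, so S = A + 6.4·(cos 221°, sin 221°) = (54.670, -10.599). The tangent condition forces AS to be normal to SM, so SM runs along (−sin 221°, cos 221°); with |SM| = 16.4, M = (65.429, -22.976). Then |KM| = |M − K| = 69.346.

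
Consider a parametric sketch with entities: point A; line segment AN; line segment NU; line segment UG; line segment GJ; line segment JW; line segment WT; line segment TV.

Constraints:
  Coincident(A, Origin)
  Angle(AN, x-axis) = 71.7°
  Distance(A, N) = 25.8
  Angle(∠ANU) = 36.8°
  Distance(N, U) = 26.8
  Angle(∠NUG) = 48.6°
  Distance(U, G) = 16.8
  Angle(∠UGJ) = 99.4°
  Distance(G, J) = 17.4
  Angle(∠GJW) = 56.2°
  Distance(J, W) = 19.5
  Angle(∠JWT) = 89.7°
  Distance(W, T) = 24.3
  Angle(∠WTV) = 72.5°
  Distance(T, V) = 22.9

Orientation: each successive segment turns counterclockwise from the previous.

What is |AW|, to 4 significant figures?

20.16

A is at the origin; AN runs at 71.7° with length 25.8, so N = (8.101, 24.50). ∠ANU = 36.8° gives NU at -145.1° from the x-axis; with |NU| = 26.8, U = (-13.88, 9.162). ∠NUG = 48.6° gives UG at -13.70° from the x-axis; with |UG| = 16.8, G = (2.443, 5.183). ∠UGJ = 99.4° gives GJ at 66.90° from the x-axis; with |GJ| = 17.4, J = (9.270, 21.19). ∠GJW = 56.2° gives JW at -169.3° from the x-axis; with |JW| = 19.5, W = (-9.891, 17.57). Then |AW| = |W − A| = 20.16.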